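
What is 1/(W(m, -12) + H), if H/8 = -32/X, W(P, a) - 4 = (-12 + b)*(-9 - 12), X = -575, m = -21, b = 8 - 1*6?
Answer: 575/123306 ≈ 0.0046632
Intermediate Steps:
b = 2 (b = 8 - 6 = 2)
W(P, a) = 214 (W(P, a) = 4 + (-12 + 2)*(-9 - 12) = 4 - 10*(-21) = 4 + 210 = 214)
H = 256/575 (H = 8*(-32/(-575)) = 8*(-32*(-1/575)) = 8*(32/575) = 256/575 ≈ 0.44522)
1/(W(m, -12) + H) = 1/(214 + 256/575) = 1/(123306/575) = 575/123306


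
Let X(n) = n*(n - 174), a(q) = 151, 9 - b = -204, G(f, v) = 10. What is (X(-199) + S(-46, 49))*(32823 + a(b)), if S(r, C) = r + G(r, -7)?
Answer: 2446374034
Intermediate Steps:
b = 213 (b = 9 - 1*(-204) = 9 + 204 = 213)
X(n) = n*(-174 + n)
S(r, C) = 10 + r (S(r, C) = r + 10 = 10 + r)
(X(-199) + S(-46, 49))*(32823 + a(b)) = (-199*(-174 - 199) + (10 - 46))*(32823 + 151) = (-199*(-373) - 36)*32974 = (74227 - 36)*32974 = 74191*32974 = 2446374034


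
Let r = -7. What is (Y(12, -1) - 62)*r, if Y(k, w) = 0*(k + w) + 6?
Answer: 392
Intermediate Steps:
Y(k, w) = 6 (Y(k, w) = 0 + 6 = 6)
(Y(12, -1) - 62)*r = (6 - 62)*(-7) = -56*(-7) = 392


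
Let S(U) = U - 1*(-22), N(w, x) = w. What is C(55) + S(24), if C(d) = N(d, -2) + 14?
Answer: 115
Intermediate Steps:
S(U) = 22 + U (S(U) = U + 22 = 22 + U)
C(d) = 14 + d (C(d) = d + 14 = 14 + d)
C(55) + S(24) = (14 + 55) + (22 + 24) = 69 + 46 = 115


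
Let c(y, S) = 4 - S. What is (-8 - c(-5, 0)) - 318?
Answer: -330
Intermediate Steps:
(-8 - c(-5, 0)) - 318 = (-8 - (4 - 1*0)) - 318 = (-8 - (4 + 0)) - 318 = (-8 - 1*4) - 318 = (-8 - 4) - 318 = -12 - 318 = -330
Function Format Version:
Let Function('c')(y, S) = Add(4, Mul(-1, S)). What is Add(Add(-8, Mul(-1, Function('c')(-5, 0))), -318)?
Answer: -330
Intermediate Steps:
Add(Add(-8, Mul(-1, Function('c')(-5, 0))), -318) = Add(Add(-8, Mul(-1, Add(4, Mul(-1, 0)))), -318) = Add(Add(-8, Mul(-1, Add(4, 0))), -318) = Add(Add(-8, Mul(-1, 4)), -318) = Add(Add(-8, -4), -318) = Add(-12, -318) = -330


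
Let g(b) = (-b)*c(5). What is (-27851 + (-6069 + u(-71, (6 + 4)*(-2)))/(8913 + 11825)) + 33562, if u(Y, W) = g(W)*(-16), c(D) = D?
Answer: 118427049/20738 ≈ 5710.6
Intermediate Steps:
g(b) = -5*b (g(b) = -b*5 = -5*b)
u(Y, W) = 80*W (u(Y, W) = -5*W*(-16) = 80*W)
(-27851 + (-6069 + u(-71, (6 + 4)*(-2)))/(8913 + 11825)) + 33562 = (-27851 + (-6069 + 80*((6 + 4)*(-2)))/(8913 + 11825)) + 33562 = (-27851 + (-6069 + 80*(10*(-2)))/20738) + 33562 = (-27851 + (-6069 + 80*(-20))*(1/20738)) + 33562 = (-27851 + (-6069 - 1600)*(1/20738)) + 33562 = (-27851 - 7669*1/20738) + 33562 = (-27851 - 7669/20738) + 33562 = -577581707/20738 + 33562 = 118427049/20738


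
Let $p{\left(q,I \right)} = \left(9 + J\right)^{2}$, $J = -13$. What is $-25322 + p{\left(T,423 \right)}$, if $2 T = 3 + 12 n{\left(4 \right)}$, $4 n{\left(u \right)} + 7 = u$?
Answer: $-25306$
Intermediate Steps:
$n{\left(u \right)} = - \frac{7}{4} + \frac{u}{4}$
$T = -3$ ($T = \frac{3 + 12 \left(- \frac{7}{4} + \frac{1}{4} \cdot 4\right)}{2} = \frac{3 + 12 \left(- \frac{7}{4} + 1\right)}{2} = \frac{3 + 12 \left(- \frac{3}{4}\right)}{2} = \frac{3 - 9}{2} = \frac{1}{2} \left(-6\right) = -3$)
$p{\left(q,I \right)} = 16$ ($p{\left(q,I \right)} = \left(9 - 13\right)^{2} = \left(-4\right)^{2} = 16$)
$-25322 + p{\left(T,423 \right)} = -25322 + 16 = -25306$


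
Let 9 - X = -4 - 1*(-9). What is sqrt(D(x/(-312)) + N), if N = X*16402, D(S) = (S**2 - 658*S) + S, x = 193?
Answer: sqrt(6426144313)/312 ≈ 256.93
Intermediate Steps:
D(S) = S**2 - 657*S
X = 4 (X = 9 - (-4 - 1*(-9)) = 9 - (-4 + 9) = 9 - 1*5 = 9 - 5 = 4)
N = 65608 (N = 4*16402 = 65608)
sqrt(D(x/(-312)) + N) = sqrt((193/(-312))*(-657 + 193/(-312)) + 65608) = sqrt((193*(-1/312))*(-657 + 193*(-1/312)) + 65608) = sqrt(-193*(-657 - 193/312)/312 + 65608) = sqrt(-193/312*(-205177/312) + 65608) = sqrt(39599161/97344 + 65608) = sqrt(6426144313/97344) = sqrt(6426144313)/312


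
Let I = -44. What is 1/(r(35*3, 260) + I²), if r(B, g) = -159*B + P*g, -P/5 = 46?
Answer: -1/74559 ≈ -1.3412e-5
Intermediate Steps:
P = -230 (P = -5*46 = -230)
r(B, g) = -230*g - 159*B (r(B, g) = -159*B - 230*g = -230*g - 159*B)
1/(r(35*3, 260) + I²) = 1/((-230*260 - 5565*3) + (-44)²) = 1/((-59800 - 159*105) + 1936) = 1/((-59800 - 16695) + 1936) = 1/(-76495 + 1936) = 1/(-74559) = -1/74559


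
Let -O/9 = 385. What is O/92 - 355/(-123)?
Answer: -393535/11316 ≈ -34.777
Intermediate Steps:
O = -3465 (O = -9*385 = -3465)
O/92 - 355/(-123) = -3465/92 - 355/(-123) = -3465*1/92 - 355*(-1/123) = -3465/92 + 355/123 = -393535/11316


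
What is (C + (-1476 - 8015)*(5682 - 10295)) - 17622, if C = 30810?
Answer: 43795171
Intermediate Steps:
(C + (-1476 - 8015)*(5682 - 10295)) - 17622 = (30810 + (-1476 - 8015)*(5682 - 10295)) - 17622 = (30810 - 9491*(-4613)) - 17622 = (30810 + 43781983) - 17622 = 43812793 - 17622 = 43795171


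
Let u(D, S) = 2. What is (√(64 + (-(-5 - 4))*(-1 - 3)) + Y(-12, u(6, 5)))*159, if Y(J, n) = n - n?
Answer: 318*√7 ≈ 841.35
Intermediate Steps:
Y(J, n) = 0
(√(64 + (-(-5 - 4))*(-1 - 3)) + Y(-12, u(6, 5)))*159 = (√(64 + (-(-5 - 4))*(-1 - 3)) + 0)*159 = (√(64 - 1*(-9)*(-4)) + 0)*159 = (√(64 + 9*(-4)) + 0)*159 = (√(64 - 36) + 0)*159 = (√28 + 0)*159 = (2*√7 + 0)*159 = (2*√7)*159 = 318*√7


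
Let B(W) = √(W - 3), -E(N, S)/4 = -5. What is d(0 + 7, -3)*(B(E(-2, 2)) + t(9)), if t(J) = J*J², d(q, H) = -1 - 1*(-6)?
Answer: 3645 + 5*√17 ≈ 3665.6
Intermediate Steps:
d(q, H) = 5 (d(q, H) = -1 + 6 = 5)
t(J) = J³
E(N, S) = 20 (E(N, S) = -4*(-5) = 20)
B(W) = √(-3 + W)
d(0 + 7, -3)*(B(E(-2, 2)) + t(9)) = 5*(√(-3 + 20) + 9³) = 5*(√17 + 729) = 5*(729 + √17) = 3645 + 5*√17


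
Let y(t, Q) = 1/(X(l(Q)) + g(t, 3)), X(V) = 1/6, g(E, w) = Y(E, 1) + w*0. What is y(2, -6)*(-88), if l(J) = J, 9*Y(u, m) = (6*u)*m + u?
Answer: -1584/31 ≈ -51.097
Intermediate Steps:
Y(u, m) = u/9 + 2*m*u/3 (Y(u, m) = ((6*u)*m + u)/9 = (6*m*u + u)/9 = (u + 6*m*u)/9 = u/9 + 2*m*u/3)
g(E, w) = 7*E/9 (g(E, w) = E*(1 + 6*1)/9 + w*0 = E*(1 + 6)/9 + 0 = (1/9)*E*7 + 0 = 7*E/9 + 0 = 7*E/9)
X(V) = 1/6
y(t, Q) = 1/(1/6 + 7*t/9)
y(2, -6)*(-88) = (18/(3 + 14*2))*(-88) = (18/(3 + 28))*(-88) = (18/31)*(-88) = -1584/31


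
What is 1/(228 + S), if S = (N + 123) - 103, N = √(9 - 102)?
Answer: 8/1987 - I*√93/61597 ≈ 0.0040262 - 0.00015656*I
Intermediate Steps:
N = I*√93 (N = √(-93) = I*√93 ≈ 9.6436*I)
S = 20 + I*√93 (S = (I*√93 + 123) - 103 = (123 + I*√93) - 103 = 20 + I*√93 ≈ 20.0 + 9.6436*I)
1/(228 + S) = 1/(228 + (20 + I*√93)) = 1/(248 + I*√93)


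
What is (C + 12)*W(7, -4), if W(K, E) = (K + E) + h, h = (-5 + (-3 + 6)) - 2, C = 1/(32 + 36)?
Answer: -817/68 ≈ -12.015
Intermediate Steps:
C = 1/68 ≈ 0.014706
h = -4 (h = (-5 + 3) - 2 = -2 - 2 = -4)
W(K, E) = -4 + E + K (W(K, E) = (K + E) - 4 = (E + K) - 4 = -4 + E + K)
(C + 12)*W(7, -4) = (1/68 + 12)*(-4 - 4 + 7) = (817/68)*(-1) = -817/68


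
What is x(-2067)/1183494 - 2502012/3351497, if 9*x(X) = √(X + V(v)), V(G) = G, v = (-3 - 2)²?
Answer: -2502012/3351497 + I*√2042/10651446 ≈ -0.74654 + 4.2425e-6*I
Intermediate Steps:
v = 25 (v = (-5)² = 25)
x(X) = √(25 + X)/9 (x(X) = √(X + 25)/9 = √(25 + X)/9)
x(-2067)/1183494 - 2502012/3351497 = (√(25 - 2067)/9)/1183494 - 2502012/3351497 = (√(-2042)/9)*(1/1183494) - 2502012*1/3351497 = ((I*√2042)/9)*(1/1183494) - 2502012/3351497 = (I*√2042/9)*(1/1183494) - 2502012/3351497 = I*√2042/10651446 - 2502012/3351497 = -2502012/3351497 + I*√2042/10651446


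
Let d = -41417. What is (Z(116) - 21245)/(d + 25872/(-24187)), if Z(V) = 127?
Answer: 510781066/1001778851 ≈ 0.50987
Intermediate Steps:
(Z(116) - 21245)/(d + 25872/(-24187)) = (127 - 21245)/(-41417 + 25872/(-24187)) = -21118/(-41417 + 25872*(-1/24187)) = -21118/(-41417 - 25872/24187) = -21118/(-1001778851/24187) = -21118*(-24187/1001778851) = 510781066/1001778851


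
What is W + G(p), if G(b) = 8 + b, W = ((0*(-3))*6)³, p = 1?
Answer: 9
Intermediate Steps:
W = 0 (W = (0*6)³ = 0³ = 0)
W + G(p) = 0 + (8 + 1) = 0 + 9 = 9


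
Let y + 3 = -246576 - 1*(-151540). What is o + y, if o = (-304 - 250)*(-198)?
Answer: 14653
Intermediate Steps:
o = 109692 (o = -554*(-198) = 109692)
y = -95039 (y = -3 + (-246576 - 1*(-151540)) = -3 + (-246576 + 151540) = -3 - 95036 = -95039)
o + y = 109692 - 95039 = 14653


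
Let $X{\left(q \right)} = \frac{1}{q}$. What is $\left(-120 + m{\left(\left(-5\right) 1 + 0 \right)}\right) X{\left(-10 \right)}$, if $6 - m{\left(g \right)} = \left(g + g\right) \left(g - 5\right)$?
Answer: $\frac{107}{5} \approx 21.4$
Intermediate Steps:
$m{\left(g \right)} = 6 - 2 g \left(-5 + g\right)$ ($m{\left(g \right)} = 6 - \left(g + g\right) \left(g - 5\right) = 6 - 2 g \left(-5 + g\right)$)
$\left(-120 + m{\left(\left(-5\right) 1 + 0 \right)}\right) X{\left(-10 \right)} = \frac{-120 + \left(6 - 2 \left(\left(-5\right) 1 + 0\right)^{2} + 10 \left(\left(-5\right) 1 + 0\right)\right)}{-10} = \left(-120 + \left(6 - 2 \left(-5 + 0\right)^{2} + 10 \left(-5 + 0\right)\right)\right) \left(- \frac{1}{10}\right) = \left(-120 + \left(6 - 2 \left(-5\right)^{2} + 10 \left(-5\right)\right)\right) \left(- \frac{1}{10}\right) = \left(-120 - 94\right) \left(- \frac{1}{10}\right) = \left(-214\right) \left(- \frac{1}{10}\right) = \frac{107}{5}$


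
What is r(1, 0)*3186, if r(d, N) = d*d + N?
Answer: 3186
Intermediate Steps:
r(d, N) = N + d**2 (r(d, N) = d**2 + N = N + d**2)
r(1, 0)*3186 = (0 + 1**2)*3186 = (0 + 1)*3186 = 1*3186 = 3186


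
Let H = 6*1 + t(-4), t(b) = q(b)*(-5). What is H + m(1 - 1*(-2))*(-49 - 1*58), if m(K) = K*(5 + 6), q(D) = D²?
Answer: -3605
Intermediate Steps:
m(K) = 11*K (m(K) = K*11 = 11*K)
t(b) = -5*b² (t(b) = b²*(-5) = -5*b²)
H = -74 (H = 6*1 - 5*(-4)² = 6 - 5*16 = 6 - 80 = -74)
H + m(1 - 1*(-2))*(-49 - 1*58) = -74 + (11*(1 - 1*(-2)))*(-49 - 1*58) = -74 + (11*(1 + 2))*(-49 - 58) = -74 + (11*3)*(-107) = -74 + 33*(-107) = -74 - 3531 = -3605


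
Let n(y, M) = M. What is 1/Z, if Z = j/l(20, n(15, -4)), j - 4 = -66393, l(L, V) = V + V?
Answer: 8/66389 ≈ 0.00012050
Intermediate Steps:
l(L, V) = 2*V
j = -66389 (j = 4 - 66393 = -66389)
Z = 66389/8 (Z = -66389/(2*(-4)) = -66389/(-8) = -66389*(-⅛) = 66389/8 ≈ 8298.6)
1/Z = 1/(66389/8) = 8/66389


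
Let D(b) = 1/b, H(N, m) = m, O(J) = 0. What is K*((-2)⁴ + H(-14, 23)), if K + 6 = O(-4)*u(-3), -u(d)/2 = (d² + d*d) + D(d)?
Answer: -234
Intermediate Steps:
u(d) = -4*d² - 2/d (u(d) = -2*((d² + d*d) + 1/d) = -2*((d² + d²) + 1/d) = -2*(2*d² + 1/d) = -2*(1/d + 2*d²) = -4*d² - 2/d)
K = -6 (K = -6 + 0*(2*(-1 - 2*(-3)³)/(-3)) = -6 + 0*(2*(-⅓)*(-1 - 2*(-27))) = -6 + 0*(2*(-⅓)*(-1 + 54)) = -6 + 0*(2*(-⅓)*53) = -6 + 0*(-106/3) = -6 + 0 = -6)
K*((-2)⁴ + H(-14, 23)) = -6*((-2)⁴ + 23) = -6*(16 + 23) = -6*39 = -234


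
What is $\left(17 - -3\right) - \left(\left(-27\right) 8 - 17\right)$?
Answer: $253$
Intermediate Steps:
$\left(17 - -3\right) - \left(\left(-27\right) 8 - 17\right) = \left(17 + 3\right) - \left(-216 - 17\right) = 20 - -233 = 20 + 233 = 253$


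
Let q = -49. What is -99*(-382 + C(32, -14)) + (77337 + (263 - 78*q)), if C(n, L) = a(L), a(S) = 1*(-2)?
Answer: 119438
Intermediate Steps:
a(S) = -2
C(n, L) = -2
-99*(-382 + C(32, -14)) + (77337 + (263 - 78*q)) = -99*(-382 - 2) + (77337 + (263 - 78*(-49))) = -99*(-384) + (77337 + (263 + 3822)) = 38016 + (77337 + 4085) = 38016 + 81422 = 119438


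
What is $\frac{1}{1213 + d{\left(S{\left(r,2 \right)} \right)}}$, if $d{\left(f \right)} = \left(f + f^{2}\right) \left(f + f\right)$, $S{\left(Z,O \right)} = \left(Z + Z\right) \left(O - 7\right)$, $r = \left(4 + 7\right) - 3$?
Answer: $- \frac{1}{1009987} \approx -9.9011 \cdot 10^{-7}$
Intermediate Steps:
$r = 8$ ($r = 11 - 3 = 8$)
$S{\left(Z,O \right)} = 2 Z \left(-7 + O\right)$
$d{\left(f \right)} = 2 f \left(f + f^{2}\right)$ ($d{\left(f \right)} = \left(f + f^{2}\right) 2 f = 2 f \left(f + f^{2}\right)$)
$\frac{1}{1213 + d{\left(S{\left(r,2 \right)} \right)}} = \frac{1}{1213 + 2 \left(2 \cdot 8 \left(-7 + 2\right)\right)^{2} \left(1 + 2 \cdot 8 \left(-7 + 2\right)\right)} = \frac{1}{1213 + 2 \left(2 \cdot 8 \left(-5\right)\right)^{2} \left(1 + 2 \cdot 8 \left(-5\right)\right)} = \frac{1}{1213 + 2 \left(-80\right)^{2} \left(1 - 80\right)} = \frac{1}{1213 + 2 \cdot 6400 \left(-79\right)} = \frac{1}{1213 - 1011200} = \frac{1}{-1009987} = - \frac{1}{1009987}$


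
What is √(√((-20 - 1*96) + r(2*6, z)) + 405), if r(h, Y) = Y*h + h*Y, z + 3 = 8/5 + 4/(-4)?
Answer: √(10125 + 10*I*√1085)/5 ≈ 20.127 + 0.32731*I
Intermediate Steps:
z = -12/5 (z = -3 + (8/5 + 4/(-4)) = -3 + (8*(⅕) + 4*(-¼)) = -3 + (8/5 - 1) = -3 + ⅗ = -12/5 ≈ -2.4000)
r(h, Y) = 2*Y*h (r(h, Y) = Y*h + Y*h = 2*Y*h)
√(√((-20 - 1*96) + r(2*6, z)) + 405) = √(√((-20 - 1*96) + 2*(-12/5)*(2*6)) + 405) = √(√((-20 - 96) + 2*(-12/5)*12) + 405) = √(√(-116 - 288/5) + 405) = √(√(-868/5) + 405) = √(2*I*√1085/5 + 405) = √(405 + 2*I*√1085/5)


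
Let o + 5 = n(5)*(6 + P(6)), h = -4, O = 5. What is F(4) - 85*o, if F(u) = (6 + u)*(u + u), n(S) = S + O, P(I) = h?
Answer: -1195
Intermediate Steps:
P(I) = -4
n(S) = 5 + S (n(S) = S + 5 = 5 + S)
F(u) = 2*u*(6 + u) (F(u) = (6 + u)*(2*u) = 2*u*(6 + u))
o = 15 (o = -5 + (5 + 5)*(6 - 4) = -5 + 10*2 = -5 + 20 = 15)
F(4) - 85*o = 2*4*(6 + 4) - 85*15 = 2*4*10 - 1275 = 80 - 1275 = -1195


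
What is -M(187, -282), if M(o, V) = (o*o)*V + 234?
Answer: 9861024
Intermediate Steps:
M(o, V) = 234 + V*o² (M(o, V) = o²*V + 234 = V*o² + 234 = 234 + V*o²)
-M(187, -282) = -(234 - 282*187²) = -(234 - 282*34969) = -(234 - 9861258) = -1*(-9861024) = 9861024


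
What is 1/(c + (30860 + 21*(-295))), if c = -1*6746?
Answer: 1/17919 ≈ 5.5807e-5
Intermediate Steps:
c = -6746
1/(c + (30860 + 21*(-295))) = 1/(-6746 + (30860 + 21*(-295))) = 1/(-6746 + (30860 - 6195)) = 1/(-6746 + 24665) = 1/17919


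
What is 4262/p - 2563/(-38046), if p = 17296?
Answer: 51620425/164510904 ≈ 0.31378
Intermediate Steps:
4262/p - 2563/(-38046) = 4262/17296 - 2563/(-38046) = 4262*(1/17296) - 2563*(-1/38046) = 2131/8648 + 2563/38046 = 51620425/164510904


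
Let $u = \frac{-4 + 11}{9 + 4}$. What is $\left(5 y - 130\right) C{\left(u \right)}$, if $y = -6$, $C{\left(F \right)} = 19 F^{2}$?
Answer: $- \frac{148960}{169} \approx -881.42$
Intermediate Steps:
$u = \frac{7}{13} \approx 0.53846$
$\left(5 y - 130\right) C{\left(u \right)} = \left(5 \left(-6\right) - 130\right) 19 \left(\frac{7}{13}\right)^{2} = \left(-30 - 130\right) 19 \cdot \frac{49}{169} = \left(-160\right) \frac{931}{169} = - \frac{148960}{169}$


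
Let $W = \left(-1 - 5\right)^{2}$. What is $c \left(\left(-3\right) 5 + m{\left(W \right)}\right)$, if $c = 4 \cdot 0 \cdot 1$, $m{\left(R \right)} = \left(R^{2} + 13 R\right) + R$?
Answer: $0$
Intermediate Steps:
$W = 36$ ($W = \left(-6\right)^{2} = 36$)
$m{\left(R \right)} = R^{2} + 14 R$
$c = 0$ ($c = 0 \cdot 1 = 0$)
$c \left(\left(-3\right) 5 + m{\left(W \right)}\right) = 0 \left(\left(-3\right) 5 + 36 \left(14 + 36\right)\right) = 0 \left(-15 + 36 \cdot 50\right) = 0 \left(-15 + 1800\right) = 0 \cdot 1785 = 0$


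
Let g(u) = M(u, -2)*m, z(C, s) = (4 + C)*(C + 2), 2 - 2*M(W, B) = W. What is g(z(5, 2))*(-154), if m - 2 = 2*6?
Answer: 65758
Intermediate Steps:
M(W, B) = 1 - W/2
m = 14 (m = 2 + 2*6 = 2 + 12 = 14)
z(C, s) = (2 + C)*(4 + C) (z(C, s) = (4 + C)*(2 + C) = (2 + C)*(4 + C))
g(u) = 14 - 7*u (g(u) = (1 - u/2)*14 = 14 - 7*u)
g(z(5, 2))*(-154) = (14 - 7*(8 + 5² + 6*5))*(-154) = (14 - 7*(8 + 25 + 30))*(-154) = (14 - 7*63)*(-154) = (14 - 441)*(-154) = -427*(-154) = 65758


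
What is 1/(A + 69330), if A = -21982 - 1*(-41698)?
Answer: 1/89046 ≈ 1.1230e-5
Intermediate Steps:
A = 19716 (A = -21982 + 41698 = 19716)
1/(A + 69330) = 1/(19716 + 69330) = 1/89046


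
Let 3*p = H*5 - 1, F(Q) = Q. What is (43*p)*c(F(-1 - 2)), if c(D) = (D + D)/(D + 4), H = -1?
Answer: 516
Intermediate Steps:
c(D) = 2*D/(4 + D) (c(D) = (2*D)/(4 + D) = 2*D/(4 + D))
p = -2 (p = (-1*5 - 1)/3 = (-5 - 1)/3 = (1/3)*(-6) = -2)
(43*p)*c(F(-1 - 2)) = (43*(-2))*(2*(-1 - 2)/(4 + (-1 - 2))) = -172*(-3)/(4 - 3) = -172*(-3)/1 = -172*(-3) = -86*(-6) = 516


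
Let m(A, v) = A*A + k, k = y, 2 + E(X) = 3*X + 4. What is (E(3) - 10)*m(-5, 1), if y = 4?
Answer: 29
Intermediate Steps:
E(X) = 2 + 3*X (E(X) = -2 + (3*X + 4) = -2 + (4 + 3*X) = 2 + 3*X)
k = 4
m(A, v) = 4 + A² (m(A, v) = A*A + 4 = A² + 4 = 4 + A²)
(E(3) - 10)*m(-5, 1) = ((2 + 3*3) - 10)*(4 + (-5)²) = ((2 + 9) - 10)*(4 + 25) = (11 - 10)*29 = 1*29 = 29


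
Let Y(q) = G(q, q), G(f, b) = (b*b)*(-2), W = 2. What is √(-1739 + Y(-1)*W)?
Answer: I*√1743 ≈ 41.749*I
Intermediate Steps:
G(f, b) = -2*b² (G(f, b) = b²*(-2) = -2*b²)
Y(q) = -2*q²
√(-1739 + Y(-1)*W) = √(-1739 - 2*(-1)²*2) = √(-1739 - 2*1*2) = √(-1739 - 2*2) = √(-1739 - 4) = √(-1743) = I*√1743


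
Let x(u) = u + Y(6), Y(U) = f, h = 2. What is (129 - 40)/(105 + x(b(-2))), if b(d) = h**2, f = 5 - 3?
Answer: 89/111 ≈ 0.80180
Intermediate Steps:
f = 2
Y(U) = 2
b(d) = 4 (b(d) = 2**2 = 4)
x(u) = 2 + u (x(u) = u + 2 = 2 + u)
(129 - 40)/(105 + x(b(-2))) = (129 - 40)/(105 + (2 + 4)) = 89/(105 + 6) = 89/111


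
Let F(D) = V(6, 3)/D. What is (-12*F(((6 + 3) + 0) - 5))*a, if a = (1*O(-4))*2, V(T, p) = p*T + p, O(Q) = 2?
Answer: -252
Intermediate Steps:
V(T, p) = p + T*p (V(T, p) = T*p + p = p + T*p)
F(D) = 21/D (F(D) = (3*(1 + 6))/D = (3*7)/D = 21/D)
a = 4 (a = (1*2)*2 = 2*2 = 4)
(-12*F(((6 + 3) + 0) - 5))*a = -252/(((6 + 3) + 0) - 5)*4 = -252/((9 + 0) - 5)*4 = -252/(9 - 5)*4 = -252/4*4 = -12*21/4*4 = -63*4 = -252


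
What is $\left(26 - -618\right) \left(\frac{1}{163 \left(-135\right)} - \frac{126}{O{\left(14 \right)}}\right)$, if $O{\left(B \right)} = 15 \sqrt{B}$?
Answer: $- \frac{644}{22005} - \frac{1932 \sqrt{14}}{5} \approx -1445.8$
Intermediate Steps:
$\left(26 - -618\right) \left(\frac{1}{163 \left(-135\right)} - \frac{126}{O{\left(14 \right)}}\right) = \left(26 - -618\right) \left(\frac{1}{163 \left(-135\right)} - \frac{126}{15 \sqrt{14}}\right) = \left(26 + 618\right) \left(\frac{1}{163} \left(- \frac{1}{135}\right) - 126 \frac{\sqrt{14}}{210}\right) = 644 \left(- \frac{1}{22005} - \frac{3 \sqrt{14}}{5}\right) = - \frac{644}{22005} - \frac{1932 \sqrt{14}}{5}$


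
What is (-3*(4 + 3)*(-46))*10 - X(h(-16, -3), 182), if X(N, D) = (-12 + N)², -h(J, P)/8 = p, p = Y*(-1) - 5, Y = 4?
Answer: 6060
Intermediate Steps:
p = -9 (p = 4*(-1) - 5 = -4 - 5 = -9)
h(J, P) = 72 (h(J, P) = -8*(-9) = 72)
(-3*(4 + 3)*(-46))*10 - X(h(-16, -3), 182) = (-3*(4 + 3)*(-46))*10 - (-12 + 72)² = (-3*7*(-46))*10 - 1*60² = -21*(-46)*10 - 1*3600 = 966*10 - 3600 = 9660 - 3600 = 6060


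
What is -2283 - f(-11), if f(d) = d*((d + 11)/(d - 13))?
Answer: -2283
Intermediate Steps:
f(d) = d*(11 + d)/(-13 + d) (f(d) = d*((11 + d)/(-13 + d)) = d*(11 + d)/(-13 + d))
-2283 - f(-11) = -2283 - (-11)*(11 - 11)/(-13 - 11) = -2283 - (-11)*0/(-24) = -2283 - (-11)*(-1)*0/24 = -2283 - 1*0 = -2283 + 0 = -2283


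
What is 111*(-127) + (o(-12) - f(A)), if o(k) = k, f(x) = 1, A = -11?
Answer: -14110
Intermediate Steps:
111*(-127) + (o(-12) - f(A)) = 111*(-127) + (-12 - 1*1) = -14097 + (-12 - 1) = -14097 - 13 = -14110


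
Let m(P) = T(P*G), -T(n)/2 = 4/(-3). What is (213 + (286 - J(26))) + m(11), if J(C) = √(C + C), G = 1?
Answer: 1505/3 - 2*√13 ≈ 494.46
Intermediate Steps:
J(C) = √2*√C (J(C) = √(2*C) = √2*√C)
T(n) = 8/3 (T(n) = -8/(-3) = -8*(-1)/3 = -2*(-4/3) = 8/3)
m(P) = 8/3
(213 + (286 - J(26))) + m(11) = (213 + (286 - √2*√26)) + 8/3 = (213 + (286 - 2*√13)) + 8/3 = (499 - 2*√13) + 8/3 = 1505/3 - 2*√13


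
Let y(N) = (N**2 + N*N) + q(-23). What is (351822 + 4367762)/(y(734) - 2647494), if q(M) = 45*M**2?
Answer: -4719584/1546177 ≈ -3.0524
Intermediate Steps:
y(N) = 23805 + 2*N**2 (y(N) = (N**2 + N*N) + 45*(-23)**2 = (N**2 + N**2) + 45*529 = 2*N**2 + 23805 = 23805 + 2*N**2)
(351822 + 4367762)/(y(734) - 2647494) = (351822 + 4367762)/((23805 + 2*734**2) - 2647494) = 4719584/((23805 + 2*538756) - 2647494) = 4719584/((23805 + 1077512) - 2647494) = 4719584/(1101317 - 2647494) = 4719584/(-1546177) = 4719584*(-1/1546177) = -4719584/1546177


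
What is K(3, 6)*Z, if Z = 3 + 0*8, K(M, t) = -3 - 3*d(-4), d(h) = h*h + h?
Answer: -117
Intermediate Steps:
d(h) = h + h² (d(h) = h² + h = h + h²)
K(M, t) = -39 (K(M, t) = -3 - (-12)*(1 - 4) = -3 - (-12)*(-3) = -3 - 3*12 = -3 - 36 = -39)
Z = 3 (Z = 3 + 0 = 3)
K(3, 6)*Z = -39*3 = -117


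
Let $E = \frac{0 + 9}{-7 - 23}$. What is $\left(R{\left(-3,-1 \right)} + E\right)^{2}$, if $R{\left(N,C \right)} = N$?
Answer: $\frac{1089}{100} \approx 10.89$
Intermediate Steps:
$E = - \frac{3}{10}$ ($E = \frac{9}{-30} = 9 \left(- \frac{1}{30}\right) = - \frac{3}{10} \approx -0.3$)
$\left(R{\left(-3,-1 \right)} + E\right)^{2} = \left(-3 - \frac{3}{10}\right)^{2} = \left(- \frac{33}{10}\right)^{2} = \frac{1089}{100}$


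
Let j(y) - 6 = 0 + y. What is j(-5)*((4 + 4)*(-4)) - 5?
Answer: -37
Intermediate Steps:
j(y) = 6 + y (j(y) = 6 + (0 + y) = 6 + y)
j(-5)*((4 + 4)*(-4)) - 5 = (6 - 5)*((4 + 4)*(-4)) - 5 = 1*(8*(-4)) - 5 = 1*(-32) - 5 = -32 - 5 = -37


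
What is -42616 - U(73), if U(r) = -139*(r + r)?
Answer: -22322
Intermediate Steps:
U(r) = -278*r
-42616 - U(73) = -42616 - (-278)*73 = -42616 - 1*(-20294) = -42616 + 20294 = -22322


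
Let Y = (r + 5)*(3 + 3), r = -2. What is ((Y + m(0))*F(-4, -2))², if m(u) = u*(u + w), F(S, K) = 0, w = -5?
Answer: 0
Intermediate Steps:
m(u) = u*(-5 + u) (m(u) = u*(u - 5) = u*(-5 + u))
Y = 18 (Y = (-2 + 5)*(3 + 3) = 3*6 = 18)
((Y + m(0))*F(-4, -2))² = ((18 + 0*(-5 + 0))*0)² = ((18 + 0*(-5))*0)² = ((18 + 0)*0)² = (18*0)² = 0² = 0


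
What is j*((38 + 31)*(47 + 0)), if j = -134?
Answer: -434562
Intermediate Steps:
j*((38 + 31)*(47 + 0)) = -134*(38 + 31)*(47 + 0) = -9246*47 = -134*3243 = -434562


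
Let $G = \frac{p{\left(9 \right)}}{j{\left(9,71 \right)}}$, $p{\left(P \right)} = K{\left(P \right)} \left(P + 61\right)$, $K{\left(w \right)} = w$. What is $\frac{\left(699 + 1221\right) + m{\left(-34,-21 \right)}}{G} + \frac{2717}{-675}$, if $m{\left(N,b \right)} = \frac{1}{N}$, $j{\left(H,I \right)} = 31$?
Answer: $\frac{29061443}{321300} \approx 90.45$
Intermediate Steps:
$p{\left(P \right)} = P \left(61 + P\right)$ ($p{\left(P \right)} = P \left(P + 61\right) = P \left(61 + P\right)$)
$G = \frac{630}{31}$ ($G = \frac{9 \left(61 + 9\right)}{31} = 9 \cdot 70 \cdot \frac{1}{31} = 630 \cdot \frac{1}{31} = \frac{630}{31} \approx 20.323$)
$\frac{\left(699 + 1221\right) + m{\left(-34,-21 \right)}}{G} + \frac{2717}{-675} = \frac{\left(699 + 1221\right) + \frac{1}{-34}}{\frac{630}{31}} + \frac{2717}{-675} = \left(1920 - \frac{1}{34}\right) \frac{31}{630} + 2717 \left(- \frac{1}{675}\right) = \frac{65279}{34} \cdot \frac{31}{630} - \frac{2717}{675} = \frac{2023649}{21420} - \frac{2717}{675} = \frac{29061443}{321300}$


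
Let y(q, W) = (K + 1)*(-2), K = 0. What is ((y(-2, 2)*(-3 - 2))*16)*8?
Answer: 1280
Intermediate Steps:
y(q, W) = -2 (y(q, W) = (0 + 1)*(-2) = 1*(-2) = -2)
((y(-2, 2)*(-3 - 2))*16)*8 = (-2*(-3 - 2)*16)*8 = (-2*(-5)*16)*8 = (10*16)*8 = 160*8 = 1280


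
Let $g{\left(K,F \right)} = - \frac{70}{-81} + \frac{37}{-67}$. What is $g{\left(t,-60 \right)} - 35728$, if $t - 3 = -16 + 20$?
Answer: $- \frac{193894163}{5427} \approx -35728.0$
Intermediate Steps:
$t = 7$ ($t = 3 + \left(-16 + 20\right) = 3 + 4 = 7$)
$g{\left(K,F \right)} = \frac{1693}{5427}$ ($g{\left(K,F \right)} = \left(-70\right) \left(- \frac{1}{81}\right) + 37 \left(- \frac{1}{67}\right) = \frac{70}{81} - \frac{37}{67} = \frac{1693}{5427}$)
$g{\left(t,-60 \right)} - 35728 = \frac{1693}{5427} - 35728 = - \frac{193894163}{5427}$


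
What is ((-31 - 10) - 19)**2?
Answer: 3600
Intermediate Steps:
((-31 - 10) - 19)**2 = (-41 - 19)**2 = (-60)**2 = 3600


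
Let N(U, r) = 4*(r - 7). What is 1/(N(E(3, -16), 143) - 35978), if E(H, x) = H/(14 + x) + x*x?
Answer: -1/35434 ≈ -2.8221e-5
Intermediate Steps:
E(H, x) = x² + H/(14 + x) (E(H, x) = H/(14 + x) + x² = x² + H/(14 + x))
N(U, r) = -28 + 4*r (N(U, r) = 4*(-7 + r) = -28 + 4*r)
1/(N(E(3, -16), 143) - 35978) = 1/((-28 + 4*143) - 35978) = 1/((-28 + 572) - 35978) = 1/(544 - 35978) = 1/(-35434) = -1/35434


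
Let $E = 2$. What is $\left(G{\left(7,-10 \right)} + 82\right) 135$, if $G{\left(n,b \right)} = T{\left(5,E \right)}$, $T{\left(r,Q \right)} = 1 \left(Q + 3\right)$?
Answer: $11745$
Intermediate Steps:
$T{\left(r,Q \right)} = 3 + Q$ ($T{\left(r,Q \right)} = 1 \left(3 + Q\right) = 3 + Q$)
$G{\left(n,b \right)} = 5$ ($G{\left(n,b \right)} = 3 + 2 = 5$)
$\left(G{\left(7,-10 \right)} + 82\right) 135 = \left(5 + 82\right) 135 = 87 \cdot 135 = 11745$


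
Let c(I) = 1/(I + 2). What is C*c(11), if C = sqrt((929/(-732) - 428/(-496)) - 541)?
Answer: I*sqrt(69696152070)/147498 ≈ 1.7899*I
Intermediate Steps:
c(I) = 1/(2 + I)
C = I*sqrt(69696152070)/11346 (C = sqrt((929*(-1/732) - 428*(-1/496)) - 541) = sqrt((-929/732 + 107/124) - 541) = sqrt(-4609/11346 - 541) = sqrt(-6142795/11346) = I*sqrt(69696152070)/11346 ≈ 23.268*I)
C*c(11) = (I*sqrt(69696152070)/11346)/(2 + 11) = (I*sqrt(69696152070)/11346)/13 = (I*sqrt(69696152070)/11346)*(1/13) = I*sqrt(69696152070)/147498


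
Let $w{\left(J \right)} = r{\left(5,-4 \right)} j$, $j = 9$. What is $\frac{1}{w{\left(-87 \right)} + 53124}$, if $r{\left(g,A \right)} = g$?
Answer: $\frac{1}{53169} \approx 1.8808 \cdot 10^{-5}$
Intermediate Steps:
$w{\left(J \right)} = 45$ ($w{\left(J \right)} = 5 \cdot 9 = 45$)
$\frac{1}{w{\left(-87 \right)} + 53124} = \frac{1}{45 + 53124} = \frac{1}{53169}$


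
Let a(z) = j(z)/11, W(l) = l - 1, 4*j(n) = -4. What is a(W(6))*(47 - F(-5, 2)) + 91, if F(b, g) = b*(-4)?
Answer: 974/11 ≈ 88.545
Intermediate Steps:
j(n) = -1 (j(n) = (¼)*(-4) = -1)
F(b, g) = -4*b
W(l) = -1 + l
a(z) = -1/11
a(W(6))*(47 - F(-5, 2)) + 91 = -(47 - (-4)*(-5))/11 + 91 = -(47 - 1*20)/11 + 91 = -(47 - 20)/11 + 91 = -1/11*27 + 91 = -27/11 + 91 = 974/11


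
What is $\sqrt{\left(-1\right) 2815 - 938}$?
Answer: $3 i \sqrt{417} \approx 61.262 i$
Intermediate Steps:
$\sqrt{\left(-1\right) 2815 - 938} = \sqrt{-2815 - 938} = \sqrt{-3753} = 3 i \sqrt{417}$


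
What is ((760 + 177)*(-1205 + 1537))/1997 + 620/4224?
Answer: 328814239/2108832 ≈ 155.92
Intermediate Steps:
((760 + 177)*(-1205 + 1537))/1997 + 620/4224 = (937*332)*(1/1997) + 620*(1/4224) = 311084*(1/1997) + 155/1056 = 311084/1997 + 155/1056 = 328814239/2108832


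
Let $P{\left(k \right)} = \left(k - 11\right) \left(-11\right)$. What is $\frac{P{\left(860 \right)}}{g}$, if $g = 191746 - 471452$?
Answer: $\frac{9339}{279706} \approx 0.033389$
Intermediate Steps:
$P{\left(k \right)} = 121 - 11 k$ ($P{\left(k \right)} = \left(-11 + k\right) \left(-11\right) = 121 - 11 k$)
$g = -279706$
$\frac{P{\left(860 \right)}}{g} = \frac{121 - 9460}{-279706} = \left(121 - 9460\right) \left(- \frac{1}{279706}\right) = \left(-9339\right) \left(- \frac{1}{279706}\right) = \frac{9339}{279706}$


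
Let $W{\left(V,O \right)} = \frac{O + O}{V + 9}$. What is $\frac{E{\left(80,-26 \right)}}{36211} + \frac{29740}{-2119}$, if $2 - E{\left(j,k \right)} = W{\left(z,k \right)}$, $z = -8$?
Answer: $- \frac{1076800714}{76731109} \approx -14.033$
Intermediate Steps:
$W{\left(V,O \right)} = \frac{2 O}{9 + V}$
$E{\left(j,k \right)} = 2 - 2 k$ ($E{\left(j,k \right)} = 2 - \frac{2 k}{9 - 8} = 2 - \frac{2 k}{1} = 2 - 2 k 1 = 2 - 2 k$)
$\frac{E{\left(80,-26 \right)}}{36211} + \frac{29740}{-2119} = \frac{2 - -52}{36211} + \frac{29740}{-2119} = \left(2 + 52\right) \frac{1}{36211} + 29740 \left(- \frac{1}{2119}\right) = 54 \cdot \frac{1}{36211} - \frac{29740}{2119} = \frac{54}{36211} - \frac{29740}{2119} = - \frac{1076800714}{76731109}$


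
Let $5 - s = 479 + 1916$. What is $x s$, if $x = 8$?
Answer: $-19120$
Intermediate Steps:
$s = -2390$ ($s = 5 - \left(479 + 1916\right) = 5 - 2395 = -2390$)
$x s = 8 \left(-2390\right) = -19120$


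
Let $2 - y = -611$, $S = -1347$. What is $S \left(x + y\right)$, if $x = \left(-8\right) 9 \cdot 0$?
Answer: $-825711$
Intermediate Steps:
$y = 613$ ($y = 2 - -611 = 2 + 611 = 613$)
$x = 0$ ($x = \left(-72\right) 0 = 0$)
$S \left(x + y\right) = - 1347 \left(0 + 613\right) = \left(-1347\right) 613 = -825711$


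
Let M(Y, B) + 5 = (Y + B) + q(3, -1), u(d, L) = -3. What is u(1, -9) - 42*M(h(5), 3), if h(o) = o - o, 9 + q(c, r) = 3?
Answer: 333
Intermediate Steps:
q(c, r) = -6 (q(c, r) = -9 + 3 = -6)
h(o) = 0
M(Y, B) = -11 + B + Y (M(Y, B) = -5 + ((Y + B) - 6) = -5 + ((B + Y) - 6) = -5 + (-6 + B + Y) = -11 + B + Y)
u(1, -9) - 42*M(h(5), 3) = -3 - 42*(-11 + 3 + 0) = -3 - 42*(-8) = -3 + 336 = 333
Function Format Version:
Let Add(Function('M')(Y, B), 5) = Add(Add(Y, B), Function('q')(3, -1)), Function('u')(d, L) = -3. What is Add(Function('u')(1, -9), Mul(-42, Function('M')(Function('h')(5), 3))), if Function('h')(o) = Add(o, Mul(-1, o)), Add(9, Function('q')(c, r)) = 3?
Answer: 333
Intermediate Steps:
Function('q')(c, r) = -6 (Function('q')(c, r) = Add(-9, 3) = -6)
Function('h')(o) = 0
Function('M')(Y, B) = Add(-11, B, Y) (Function('M')(Y, B) = Add(-5, Add(Add(Y, B), -6)) = Add(-5, Add(Add(B, Y), -6)) = Add(-5, Add(-6, B, Y)) = Add(-11, B, Y))
Add(Function('u')(1, -9), Mul(-42, Function('M')(Function('h')(5), 3))) = Add(-3, Mul(-42, Add(-11, 3, 0))) = Add(-3, Mul(-42, -8)) = Add(-3, 336) = 333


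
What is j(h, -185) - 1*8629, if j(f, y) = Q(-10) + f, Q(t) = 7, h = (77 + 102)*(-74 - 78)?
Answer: -35830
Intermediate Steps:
h = -27208 (h = 179*(-152) = -27208)
j(f, y) = 7 + f
j(h, -185) - 1*8629 = (7 - 27208) - 1*8629 = -27201 - 8629 = -35830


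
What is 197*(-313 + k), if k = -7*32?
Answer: -105789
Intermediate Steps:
k = -224
197*(-313 + k) = 197*(-313 - 224) = 197*(-537) = -105789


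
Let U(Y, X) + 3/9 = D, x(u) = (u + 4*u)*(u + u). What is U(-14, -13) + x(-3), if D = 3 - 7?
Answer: 257/3 ≈ 85.667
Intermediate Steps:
x(u) = 10*u**2 (x(u) = (5*u)*(2*u) = 10*u**2)
D = -4
U(Y, X) = -13/3 (U(Y, X) = -1/3 - 4 = -13/3)
U(-14, -13) + x(-3) = -13/3 + 10*(-3)**2 = -13/3 + 10*9 = -13/3 + 90 = 257/3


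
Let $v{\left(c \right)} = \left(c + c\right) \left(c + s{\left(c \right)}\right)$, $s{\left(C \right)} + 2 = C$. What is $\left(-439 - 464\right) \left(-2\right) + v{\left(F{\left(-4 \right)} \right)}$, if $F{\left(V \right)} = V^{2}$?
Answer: $2766$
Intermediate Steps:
$s{\left(C \right)} = -2 + C$
$v{\left(c \right)} = 2 c \left(-2 + 2 c\right)$ ($v{\left(c \right)} = \left(c + c\right) \left(c + \left(-2 + c\right)\right) = 2 c \left(-2 + 2 c\right)$)
$\left(-439 - 464\right) \left(-2\right) + v{\left(F{\left(-4 \right)} \right)} = \left(-439 - 464\right) \left(-2\right) + 4 \left(-4\right)^{2} \left(-1 + \left(-4\right)^{2}\right) = \left(-903\right) \left(-2\right) + 4 \cdot 16 \left(-1 + 16\right) = 1806 + 4 \cdot 16 \cdot 15 = 1806 + 960 = 2766$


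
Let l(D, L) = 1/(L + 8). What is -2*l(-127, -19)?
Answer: 2/11 ≈ 0.18182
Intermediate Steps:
l(D, L) = 1/(8 + L)
-2*l(-127, -19) = -2/(8 - 19) = -2/(-11) = -2*(-1/11) = 2/11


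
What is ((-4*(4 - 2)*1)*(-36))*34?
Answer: 9792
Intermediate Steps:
((-4*(4 - 2)*1)*(-36))*34 = ((-4*2*1)*(-36))*34 = (-8*1*(-36))*34 = -8*(-36)*34 = 288*34 = 9792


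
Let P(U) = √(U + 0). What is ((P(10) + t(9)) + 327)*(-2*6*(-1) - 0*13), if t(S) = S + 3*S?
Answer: 4356 + 12*√10 ≈ 4393.9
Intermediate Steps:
t(S) = 4*S
P(U) = √U
((P(10) + t(9)) + 327)*(-2*6*(-1) - 0*13) = ((√10 + 4*9) + 327)*(-2*6*(-1) - 0*13) = ((√10 + 36) + 327)*(-12*(-1) - 1*0) = ((36 + √10) + 327)*(12 + 0) = (363 + √10)*12 = 4356 + 12*√10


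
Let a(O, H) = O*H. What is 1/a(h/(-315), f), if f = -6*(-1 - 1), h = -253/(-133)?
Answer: -13965/1012 ≈ -13.799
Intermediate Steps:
h = 253/133 (h = -253*(-1/133) = 253/133 ≈ 1.9023)
f = 12 (f = -6*(-2) = 12)
a(O, H) = H*O
1/a(h/(-315), f) = 1/(12*((253/133)/(-315))) = 1/(12*((253/133)*(-1/315))) = 1/(12*(-253/41895)) = 1/(-1012/13965) = -13965/1012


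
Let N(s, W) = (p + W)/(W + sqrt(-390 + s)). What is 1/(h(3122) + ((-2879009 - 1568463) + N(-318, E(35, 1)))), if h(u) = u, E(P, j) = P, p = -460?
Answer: (-2*sqrt(177) + 35*I)/(25*(-6222107*I + 355548*sqrt(177))) ≈ -2.25e-7 - 2.9615e-13*I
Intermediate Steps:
N(s, W) = (-460 + W)/(W + sqrt(-390 + s))
1/(h(3122) + ((-2879009 - 1568463) + N(-318, E(35, 1)))) = 1/(3122 + ((-2879009 - 1568463) + (-460 + 35)/(35 + sqrt(-390 - 318)))) = 1/(3122 + (-4447472 - 425/(35 + sqrt(-708)))) = 1/(3122 + (-4447472 - 425/(35 + 2*I*sqrt(177)))) = 1/(-4444350 - 425/(35 + 2*I*sqrt(177)))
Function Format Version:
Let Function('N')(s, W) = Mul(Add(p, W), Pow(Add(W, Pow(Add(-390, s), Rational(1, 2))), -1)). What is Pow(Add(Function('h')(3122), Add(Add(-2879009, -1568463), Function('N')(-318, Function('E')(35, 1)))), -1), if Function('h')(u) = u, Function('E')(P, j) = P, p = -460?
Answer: Mul(Rational(1, 25), Pow(Add(Mul(-6222107, I), Mul(355548, Pow(177, Rational(1, 2)))), -1), Add(Mul(-2, Pow(177, Rational(1, 2))), Mul(35, I))) ≈ Add(-2.2500e-7, Mul(-2.9615e-13, I))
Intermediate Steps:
Function('N')(s, W) = Mul(Pow(Add(W, Pow(Add(-390, s), Rational(1, 2))), -1), Add(-460, W)) (Function('N')(s, W) = Mul(Add(-460, W), Pow(Add(W, Pow(Add(-390, s), Rational(1, 2))), -1)) = Mul(Pow(Add(W, Pow(Add(-390, s), Rational(1, 2))), -1), Add(-460, W)))
Pow(Add(Function('h')(3122), Add(Add(-2879009, -1568463), Function('N')(-318, Function('E')(35, 1)))), -1) = Pow(Add(3122, Add(Add(-2879009, -1568463), Mul(Pow(Add(35, Pow(Add(-390, -318), Rational(1, 2))), -1), Add(-460, 35)))), -1) = Pow(Add(3122, Add(-4447472, Mul(Pow(Add(35, Pow(-708, Rational(1, 2))), -1), -425))), -1) = Pow(Add(3122, Add(-4447472, Mul(Pow(Add(35, Mul(2, I, Pow(177, Rational(1, 2)))), -1), -425))), -1) = Pow(Add(3122, Add(-4447472, Mul(-425, Pow(Add(35, Mul(2, I, Pow(177, Rational(1, 2)))), -1)))), -1) = Pow(Add(-4444350, Mul(-425, Pow(Add(35, Mul(2, I, Pow(177, Rational(1, 2)))), -1))), -1)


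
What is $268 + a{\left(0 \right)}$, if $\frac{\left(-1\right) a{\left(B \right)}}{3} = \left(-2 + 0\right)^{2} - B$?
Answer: $256$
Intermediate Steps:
$a{\left(B \right)} = -12 + 3 B$ ($a{\left(B \right)} = - 3 \left(\left(-2 + 0\right)^{2} - B\right) = - 3 \left(\left(-2\right)^{2} - B\right) = - 3 \left(4 - B\right) = -12 + 3 B$)
$268 + a{\left(0 \right)} = 268 + \left(-12 + 3 \cdot 0\right) = 268 + \left(-12 + 0\right) = 268 - 12 = 256$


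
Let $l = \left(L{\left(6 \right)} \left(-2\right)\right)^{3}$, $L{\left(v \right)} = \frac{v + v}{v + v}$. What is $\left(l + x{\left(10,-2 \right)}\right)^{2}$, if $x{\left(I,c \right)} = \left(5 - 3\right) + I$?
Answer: $16$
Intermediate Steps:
$L{\left(v \right)} = 1$ ($L{\left(v \right)} = \frac{2 v}{2 v} = 2 v \frac{1}{2 v} = 1$)
$x{\left(I,c \right)} = 2 + I$
$l = -8$ ($l = \left(1 \left(-2\right)\right)^{3} = \left(-2\right)^{3} = -8$)
$\left(l + x{\left(10,-2 \right)}\right)^{2} = \left(-8 + \left(2 + 10\right)\right)^{2} = \left(-8 + 12\right)^{2} = 4^{2} = 16$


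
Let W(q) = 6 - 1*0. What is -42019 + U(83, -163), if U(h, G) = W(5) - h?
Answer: -42096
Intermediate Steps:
W(q) = 6 (W(q) = 6 + 0 = 6)
U(h, G) = 6 - h
-42019 + U(83, -163) = -42019 + (6 - 1*83) = -42019 + (6 - 83) = -42019 - 77 = -42096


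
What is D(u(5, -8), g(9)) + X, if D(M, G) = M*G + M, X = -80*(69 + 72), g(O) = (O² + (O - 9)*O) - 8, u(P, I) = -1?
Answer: -11354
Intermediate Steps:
g(O) = -8 + O² + O*(-9 + O) (g(O) = (O² + (-9 + O)*O) - 8 = (O² + O*(-9 + O)) - 8 = -8 + O² + O*(-9 + O))
X = -11280 (X = -80*141 = -11280)
D(M, G) = M + G*M (D(M, G) = G*M + M = M + G*M)
D(u(5, -8), g(9)) + X = -(1 + (-8 - 9*9 + 2*9²)) - 11280 = -(1 + (-8 - 81 + 2*81)) - 11280 = -(1 + (-8 - 81 + 162)) - 11280 = -(1 + 73) - 11280 = -1*74 - 11280 = -74 - 11280 = -11354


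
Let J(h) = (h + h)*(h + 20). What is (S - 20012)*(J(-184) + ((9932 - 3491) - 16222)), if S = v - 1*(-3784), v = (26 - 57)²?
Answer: -772067457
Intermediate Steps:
J(h) = 2*h*(20 + h) (J(h) = (2*h)*(20 + h) = 2*h*(20 + h))
v = 961 (v = (-31)² = 961)
S = 4745 (S = 961 - 1*(-3784) = 961 + 3784 = 4745)
(S - 20012)*(J(-184) + ((9932 - 3491) - 16222)) = (4745 - 20012)*(2*(-184)*(20 - 184) + ((9932 - 3491) - 16222)) = -15267*(2*(-184)*(-164) + (6441 - 16222)) = -15267*(60352 - 9781) = -15267*50571 = -772067457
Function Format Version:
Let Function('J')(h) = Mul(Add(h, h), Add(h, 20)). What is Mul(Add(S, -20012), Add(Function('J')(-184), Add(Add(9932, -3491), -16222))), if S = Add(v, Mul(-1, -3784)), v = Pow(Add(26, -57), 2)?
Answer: -772067457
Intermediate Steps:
Function('J')(h) = Mul(2, h, Add(20, h)) (Function('J')(h) = Mul(Mul(2, h), Add(20, h)) = Mul(2, h, Add(20, h)))
v = 961 (v = Pow(-31, 2) = 961)
S = 4745 (S = Add(961, Mul(-1, -3784)) = Add(961, 3784) = 4745)
Mul(Add(S, -20012), Add(Function('J')(-184), Add(Add(9932, -3491), -16222))) = Mul(Add(4745, -20012), Add(Mul(2, -184, Add(20, -184)), Add(Add(9932, -3491), -16222))) = Mul(-15267, Add(Mul(2, -184, -164), Add(6441, -16222))) = Mul(-15267, Add(60352, -9781)) = Mul(-15267, 50571) = -772067457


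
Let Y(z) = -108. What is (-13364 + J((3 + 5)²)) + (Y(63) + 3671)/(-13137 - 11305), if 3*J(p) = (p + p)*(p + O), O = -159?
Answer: -1277154073/73326 ≈ -17417.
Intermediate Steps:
J(p) = 2*p*(-159 + p)/3 (J(p) = ((p + p)*(p - 159))/3 = ((2*p)*(-159 + p))/3 = (2*p*(-159 + p))/3 = 2*p*(-159 + p)/3)
(-13364 + J((3 + 5)²)) + (Y(63) + 3671)/(-13137 - 11305) = (-13364 + 2*(3 + 5)²*(-159 + (3 + 5)²)/3) + (-108 + 3671)/(-13137 - 11305) = (-13364 + (⅔)*8²*(-159 + 8²)) + 3563/(-24442) = (-13364 + (⅔)*64*(-159 + 64)) + 3563*(-1/24442) = (-13364 + (⅔)*64*(-95)) - 3563/24442 = (-13364 - 12160/3) - 3563/24442 = -52252/3 - 3563/24442 = -1277154073/73326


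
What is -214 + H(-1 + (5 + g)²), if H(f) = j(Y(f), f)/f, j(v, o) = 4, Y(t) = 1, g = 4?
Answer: -4279/20 ≈ -213.95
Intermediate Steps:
H(f) = 4/f
-214 + H(-1 + (5 + g)²) = -214 + 4/(-1 + (5 + 4)²) = -214 + 4/(-1 + 9²) = -214 + 4/(-1 + 81) = -214 + 4/80 = -214 + 4*(1/80) = -214 + 1/20 = -4279/20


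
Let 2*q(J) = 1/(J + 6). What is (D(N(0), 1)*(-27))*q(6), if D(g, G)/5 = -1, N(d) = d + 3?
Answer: 45/8 ≈ 5.6250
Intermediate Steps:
q(J) = 1/(2*(6 + J)) (q(J) = 1/(2*(J + 6)) = 1/(2*(6 + J)))
N(d) = 3 + d
D(g, G) = -5 (D(g, G) = 5*(-1) = -5)
(D(N(0), 1)*(-27))*q(6) = (-5*(-27))*(1/(2*(6 + 6))) = 135*((½)/12) = 135*((½)*(1/12)) = 135*(1/24) = 45/8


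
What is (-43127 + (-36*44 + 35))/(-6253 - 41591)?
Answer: 1241/1329 ≈ 0.93378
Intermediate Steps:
(-43127 + (-36*44 + 35))/(-6253 - 41591) = (-43127 + (-1584 + 35))/(-47844) = (-43127 - 1549)*(-1/47844) = -44676*(-1/47844) = 1241/1329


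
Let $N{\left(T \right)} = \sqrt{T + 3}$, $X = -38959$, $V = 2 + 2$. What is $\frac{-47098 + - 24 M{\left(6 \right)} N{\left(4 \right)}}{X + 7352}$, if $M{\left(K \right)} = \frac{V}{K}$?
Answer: $\frac{47098}{31607} + \frac{16 \sqrt{7}}{31607} \approx 1.4915$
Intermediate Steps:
$V = 4$
$N{\left(T \right)} = \sqrt{3 + T}$
$M{\left(K \right)} = \frac{4}{K}$
$\frac{-47098 + - 24 M{\left(6 \right)} N{\left(4 \right)}}{X + 7352} = \frac{-47098 + - 24 \cdot \frac{4}{6} \sqrt{3 + 4}}{-38959 + 7352} = \frac{-47098 + - 24 \cdot 4 \cdot \frac{1}{6} \sqrt{7}}{-31607} = \left(-47098 + \left(-24\right) \frac{2}{3} \sqrt{7}\right) \left(- \frac{1}{31607}\right) = \left(-47098 - 16 \sqrt{7}\right) \left(- \frac{1}{31607}\right) = \frac{47098}{31607} + \frac{16 \sqrt{7}}{31607}$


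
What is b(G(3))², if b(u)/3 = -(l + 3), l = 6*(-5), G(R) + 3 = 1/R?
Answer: 6561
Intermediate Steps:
G(R) = -3 + 1/R
l = -30
b(u) = 81 (b(u) = 3*(-(-30 + 3)) = 3*(-1*(-27)) = 3*27 = 81)
b(G(3))² = 81² = 6561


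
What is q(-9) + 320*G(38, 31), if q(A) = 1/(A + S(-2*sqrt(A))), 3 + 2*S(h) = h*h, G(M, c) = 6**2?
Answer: 656638/57 ≈ 11520.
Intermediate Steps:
G(M, c) = 36
S(h) = -3/2 + h**2/2 (S(h) = -3/2 + (h*h)/2 = -3/2 + h**2/2)
q(A) = 1/(-3/2 + 3*A) (q(A) = 1/(A + (-3/2 + (-2*sqrt(A))**2/2)) = 1/(A + (-3/2 + (4*A)/2)) = 1/(A + (-3/2 + 2*A)) = 1/(-3/2 + 3*A))
q(-9) + 320*G(38, 31) = 2/(3*(-1 + 2*(-9))) + 320*36 = 2/(3*(-1 - 18)) + 11520 = (2/3)/(-19) + 11520 = (2/3)*(-1/19) + 11520 = -2/57 + 11520 = 656638/57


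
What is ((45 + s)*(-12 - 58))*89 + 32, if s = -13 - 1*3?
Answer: -180638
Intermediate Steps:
s = -16 (s = -13 - 3 = -16)
((45 + s)*(-12 - 58))*89 + 32 = ((45 - 16)*(-12 - 58))*89 + 32 = (29*(-70))*89 + 32 = -2030*89 + 32 = -180670 + 32 = -180638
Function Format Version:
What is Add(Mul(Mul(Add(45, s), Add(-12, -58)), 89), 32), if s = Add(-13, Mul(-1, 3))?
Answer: -180638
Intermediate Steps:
s = -16 (s = Add(-13, -3) = -16)
Add(Mul(Mul(Add(45, s), Add(-12, -58)), 89), 32) = Add(Mul(Mul(Add(45, -16), Add(-12, -58)), 89), 32) = Add(Mul(Mul(29, -70), 89), 32) = Add(Mul(-2030, 89), 32) = Add(-180670, 32) = -180638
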